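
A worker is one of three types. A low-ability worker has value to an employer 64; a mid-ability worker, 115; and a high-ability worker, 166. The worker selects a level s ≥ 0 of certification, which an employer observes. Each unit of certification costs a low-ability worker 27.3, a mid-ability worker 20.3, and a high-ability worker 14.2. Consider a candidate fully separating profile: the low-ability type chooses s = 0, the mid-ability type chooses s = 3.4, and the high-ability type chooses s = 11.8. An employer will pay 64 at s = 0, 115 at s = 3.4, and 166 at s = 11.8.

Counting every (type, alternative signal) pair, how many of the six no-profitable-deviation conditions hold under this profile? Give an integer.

3

High-ability (own payoff 166 − 14.2×11.8 = -1.56): to s=0 gives 64 → profitable ✗; to s=3.4 gives 115 − 14.2×3.4 = 66.72 → profitable ✗.
Low-ability (own payoff 64): to s=3.4 gives 115 − 27.3×3.4 = 22.18 → no gain ✓; to s=11.8 gives 166 − 27.3×11.8 = -156.14 → no gain ✓.
Mid-ability (own payoff 115 − 20.3×3.4 = 45.98): to s=0 gives 64 → profitable ✗; to s=11.8 gives 166 − 20.3×11.8 = -73.54 → no gain ✓.
3 of the 6 constraints hold; not an equilibrium.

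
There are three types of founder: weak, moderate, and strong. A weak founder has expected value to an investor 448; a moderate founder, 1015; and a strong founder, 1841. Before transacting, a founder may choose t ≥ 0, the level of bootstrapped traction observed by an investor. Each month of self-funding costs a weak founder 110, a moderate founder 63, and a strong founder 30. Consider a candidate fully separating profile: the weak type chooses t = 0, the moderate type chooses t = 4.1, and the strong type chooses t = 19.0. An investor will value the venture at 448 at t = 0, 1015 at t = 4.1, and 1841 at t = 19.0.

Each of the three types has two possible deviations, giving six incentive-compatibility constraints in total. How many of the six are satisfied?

Weak (own payoff 448): to t=4.1 gives 1015 − 110×4.1 = 564 → profitable ✗; to t=19.0 gives 1841 − 110×19.0 = -249 → no gain ✓.
Moderate (own payoff 1015 − 63×4.1 = 756.7): to t=0 gives 448 → no gain ✓; to t=19.0 gives 1841 − 63×19.0 = 644 → no gain ✓.
Strong (own payoff 1841 − 30×19.0 = 1271): to t=0 gives 448 → no gain ✓; to t=4.1 gives 1015 − 30×4.1 = 892 → no gain ✓.
5 of the 6 constraints hold; not an equilibrium.

5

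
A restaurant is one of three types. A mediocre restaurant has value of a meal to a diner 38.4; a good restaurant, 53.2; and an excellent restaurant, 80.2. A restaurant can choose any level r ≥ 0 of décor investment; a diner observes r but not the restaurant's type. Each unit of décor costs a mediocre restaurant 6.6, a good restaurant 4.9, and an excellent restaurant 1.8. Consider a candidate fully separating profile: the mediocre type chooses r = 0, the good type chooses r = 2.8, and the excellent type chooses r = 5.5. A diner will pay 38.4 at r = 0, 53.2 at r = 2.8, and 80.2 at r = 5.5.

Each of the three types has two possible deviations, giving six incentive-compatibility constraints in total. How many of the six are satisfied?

4

Good (own payoff 53.2 − 4.9×2.8 = 39.48): to r=0 gives 38.4 → no gain ✓; to r=5.5 gives 80.2 − 4.9×5.5 = 53.25 → profitable ✗.
Mediocre (own payoff 38.4): to r=2.8 gives 53.2 − 6.6×2.8 = 34.72 → no gain ✓; to r=5.5 gives 80.2 − 6.6×5.5 = 43.9 → profitable ✗.
Excellent (own payoff 80.2 − 1.8×5.5 = 70.3): to r=0 gives 38.4 → no gain ✓; to r=2.8 gives 53.2 − 1.8×2.8 = 48.16 → no gain ✓.
4 of the 6 constraints hold; not an equilibrium.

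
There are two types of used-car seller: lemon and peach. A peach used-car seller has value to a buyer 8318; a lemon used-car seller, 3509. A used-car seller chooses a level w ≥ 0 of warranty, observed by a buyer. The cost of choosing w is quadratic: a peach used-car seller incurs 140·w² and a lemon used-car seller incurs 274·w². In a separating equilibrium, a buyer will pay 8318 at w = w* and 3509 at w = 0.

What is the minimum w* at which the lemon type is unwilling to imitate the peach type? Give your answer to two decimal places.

4.19

The lemon type at w = 0 receives 3509; imitating at w* yields 8318 − 274·w*².
Indifference: 3509 = 8318 − 274·w*², so w*² = (8318 − 3509) / 274 ≈ 17.5511.
w* = √17.5511 ≈ 4.19.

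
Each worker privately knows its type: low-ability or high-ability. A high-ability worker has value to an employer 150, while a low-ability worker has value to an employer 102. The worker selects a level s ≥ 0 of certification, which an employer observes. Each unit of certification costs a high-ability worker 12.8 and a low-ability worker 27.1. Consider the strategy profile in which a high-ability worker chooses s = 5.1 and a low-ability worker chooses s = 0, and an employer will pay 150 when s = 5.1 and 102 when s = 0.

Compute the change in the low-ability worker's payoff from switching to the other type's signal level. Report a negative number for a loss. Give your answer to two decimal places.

Playing s = 0 the low-ability worker receives 102.
Deviating to s = 5.1 brings payment 150 at cost 27.1 × 5.1 = 138.21, netting 11.79.
Gain from deviating: 11.79 − 102 = -90.21.
The gain is negative, so the low-ability type's incentive-compatibility constraint is satisfied.

-90.21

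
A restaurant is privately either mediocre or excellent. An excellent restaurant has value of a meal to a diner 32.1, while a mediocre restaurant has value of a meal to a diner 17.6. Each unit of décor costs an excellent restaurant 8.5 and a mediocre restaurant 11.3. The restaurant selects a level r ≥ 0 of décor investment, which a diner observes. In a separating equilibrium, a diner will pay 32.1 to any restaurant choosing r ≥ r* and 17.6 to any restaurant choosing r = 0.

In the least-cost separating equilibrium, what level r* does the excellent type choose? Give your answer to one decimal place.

1.3

A mediocre restaurant choosing r = 0 receives 17.6.
Imitating at r* instead would pay 32.1 at cost 11.3·r*, netting 32.1 − 11.3·r*.
Indifference: 17.6 = 32.1 − 11.3·r*, so r* = (32.1 − 17.6) / 11.3 ≈ 1.3.
At r* the mediocre type's incentive constraint just binds; the excellent type strictly prefers r* since its per-unit cost is lower.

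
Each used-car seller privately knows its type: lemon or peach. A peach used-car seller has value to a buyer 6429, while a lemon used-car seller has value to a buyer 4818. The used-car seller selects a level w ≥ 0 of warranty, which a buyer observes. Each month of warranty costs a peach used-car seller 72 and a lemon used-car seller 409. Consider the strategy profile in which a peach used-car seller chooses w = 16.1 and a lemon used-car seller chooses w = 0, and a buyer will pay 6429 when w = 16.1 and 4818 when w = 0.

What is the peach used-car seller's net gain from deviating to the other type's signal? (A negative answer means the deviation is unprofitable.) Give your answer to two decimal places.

Playing w = 16.1 the peach used-car seller receives 6429 − 72 × 16.1 = 5269.8.
Deviating to w = 0 yields 4818 instead.
Gain from deviating: 4818 − 5269.8 = -451.80.
The gain is negative, so the peach type's incentive-compatibility constraint is satisfied.

-451.80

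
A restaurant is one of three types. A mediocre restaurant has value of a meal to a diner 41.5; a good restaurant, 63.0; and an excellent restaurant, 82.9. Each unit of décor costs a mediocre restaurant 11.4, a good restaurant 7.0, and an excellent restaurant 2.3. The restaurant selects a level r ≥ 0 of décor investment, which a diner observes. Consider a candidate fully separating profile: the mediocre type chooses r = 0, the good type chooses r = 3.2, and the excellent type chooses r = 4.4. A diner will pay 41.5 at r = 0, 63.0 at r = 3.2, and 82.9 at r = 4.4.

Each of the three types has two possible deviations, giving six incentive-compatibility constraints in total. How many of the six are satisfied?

4

Good (own payoff 63.0 − 7.0×3.2 = 40.6): to r=0 gives 41.5 → profitable ✗; to r=4.4 gives 82.9 − 7.0×4.4 = 52.1 → profitable ✗.
Mediocre (own payoff 41.5): to r=3.2 gives 63.0 − 11.4×3.2 = 26.52 → no gain ✓; to r=4.4 gives 82.9 − 11.4×4.4 = 32.74 → no gain ✓.
Excellent (own payoff 82.9 − 2.3×4.4 = 72.78): to r=0 gives 41.5 → no gain ✓; to r=3.2 gives 63.0 − 2.3×3.2 = 55.64 → no gain ✓.
4 of the 6 constraints hold; not an equilibrium.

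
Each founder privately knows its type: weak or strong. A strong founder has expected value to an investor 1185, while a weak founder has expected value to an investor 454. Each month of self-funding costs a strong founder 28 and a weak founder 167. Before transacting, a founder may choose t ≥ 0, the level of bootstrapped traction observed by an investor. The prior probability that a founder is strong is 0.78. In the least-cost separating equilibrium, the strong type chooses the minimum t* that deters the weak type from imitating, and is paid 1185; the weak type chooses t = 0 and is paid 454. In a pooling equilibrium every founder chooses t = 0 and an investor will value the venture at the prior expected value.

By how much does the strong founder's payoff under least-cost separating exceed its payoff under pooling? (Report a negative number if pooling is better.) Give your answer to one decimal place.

38.3

Least-cost separating signal: t* solves 454 = 1185 − 167·t*, so t* = (1185 − 454)/167 ≈ 4.3772.
Strong type's separating payoff: 1185 − 28 × t* = 1185 − 28 × (1185 − 454)/167 = 1185 − 20468/167 ≈ 1062.437.
Pooling payoff: 0.78 × 1185 + 0.22 × 454 = 1024.18.
Difference: 1062.437 − 1024.18 = 38.257, i.e. 38.3 to one decimal place.
The strong type prefers to separate.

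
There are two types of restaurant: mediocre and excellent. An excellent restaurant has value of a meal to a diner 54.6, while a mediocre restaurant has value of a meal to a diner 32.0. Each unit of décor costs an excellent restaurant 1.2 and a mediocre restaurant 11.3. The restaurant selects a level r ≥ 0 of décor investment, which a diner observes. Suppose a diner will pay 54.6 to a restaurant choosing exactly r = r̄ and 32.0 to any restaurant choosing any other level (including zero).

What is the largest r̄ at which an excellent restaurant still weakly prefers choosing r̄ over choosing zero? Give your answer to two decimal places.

Choosing r̄ yields the excellent type 54.6 − 1.2·r̄; choosing zero yields 32.0.
The excellent type is indifferent at 54.6 − 1.2·r̄ = 32.0, i.e. r̄ = (54.6 − 32.0) / 1.2 ≈ 18.83.
For any r̄ above 18.83 the excellent type would rather pool at zero, so separation collapses.

18.83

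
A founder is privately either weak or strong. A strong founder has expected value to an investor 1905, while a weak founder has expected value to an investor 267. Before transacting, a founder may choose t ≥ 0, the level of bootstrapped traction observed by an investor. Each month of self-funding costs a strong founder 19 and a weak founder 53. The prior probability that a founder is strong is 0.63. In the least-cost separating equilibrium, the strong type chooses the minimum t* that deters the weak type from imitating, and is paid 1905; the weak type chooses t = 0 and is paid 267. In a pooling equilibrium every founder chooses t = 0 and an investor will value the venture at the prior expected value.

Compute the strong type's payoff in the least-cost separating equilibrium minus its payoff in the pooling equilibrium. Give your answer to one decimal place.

Least-cost separating signal: t* solves 267 = 1905 − 53·t*, so t* = (1905 − 267)/53 ≈ 30.9057.
Strong type's separating payoff: 1905 − 19 × t* = 1905 − 19 × (1905 − 267)/53 = 1905 − 31122/53 ≈ 1317.792.
Pooling payoff: 0.63 × 1905 + 0.37 × 267 = 1298.94.
Difference: 1317.792 − 1298.94 = 18.852, i.e. 18.9 to one decimal place.
The strong type prefers to separate.

18.9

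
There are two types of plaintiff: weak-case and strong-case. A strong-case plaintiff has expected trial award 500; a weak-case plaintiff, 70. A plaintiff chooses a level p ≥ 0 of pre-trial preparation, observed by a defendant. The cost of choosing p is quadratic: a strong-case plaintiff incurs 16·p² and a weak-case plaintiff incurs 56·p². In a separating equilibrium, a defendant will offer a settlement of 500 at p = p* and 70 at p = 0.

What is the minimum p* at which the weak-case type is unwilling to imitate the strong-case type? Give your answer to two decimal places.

2.77

The weak-case type at p = 0 receives 70; imitating at p* yields 500 − 56·p*².
Indifference: 70 = 500 − 56·p*², so p*² = (500 − 70) / 56 ≈ 7.6786.
p* = √7.6786 ≈ 2.77.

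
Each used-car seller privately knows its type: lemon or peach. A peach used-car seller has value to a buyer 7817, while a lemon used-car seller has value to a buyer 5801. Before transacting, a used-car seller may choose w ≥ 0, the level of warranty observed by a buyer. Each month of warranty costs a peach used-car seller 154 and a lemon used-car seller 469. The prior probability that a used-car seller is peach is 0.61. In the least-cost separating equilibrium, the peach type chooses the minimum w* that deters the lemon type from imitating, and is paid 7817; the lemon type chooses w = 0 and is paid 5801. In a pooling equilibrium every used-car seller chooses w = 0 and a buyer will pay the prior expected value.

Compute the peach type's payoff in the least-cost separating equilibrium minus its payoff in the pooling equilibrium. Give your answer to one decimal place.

Least-cost separating signal: w* solves 5801 = 7817 − 469·w*, so w* = (7817 − 5801)/469 ≈ 4.2985.
Peach type's separating payoff: 7817 − 154 × w* = 7817 − 154 × (7817 − 5801)/469 = 7817 − 310464/469 ≈ 7155.030.
Pooling payoff: 0.61 × 7817 + 0.39 × 5801 = 7030.76.
Difference: 7155.030 − 7030.76 = 124.27, i.e. 124.3 to one decimal place.
The peach type prefers to separate.

124.3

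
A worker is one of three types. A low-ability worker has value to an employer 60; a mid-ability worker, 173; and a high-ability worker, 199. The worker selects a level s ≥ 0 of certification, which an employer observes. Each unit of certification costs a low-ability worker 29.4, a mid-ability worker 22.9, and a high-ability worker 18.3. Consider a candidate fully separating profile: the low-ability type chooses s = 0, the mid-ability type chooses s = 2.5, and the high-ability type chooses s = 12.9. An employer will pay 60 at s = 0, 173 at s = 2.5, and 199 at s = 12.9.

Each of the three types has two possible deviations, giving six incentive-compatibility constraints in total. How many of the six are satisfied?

3

Mid-ability (own payoff 173 − 22.9×2.5 = 115.75): to s=0 gives 60 → no gain ✓; to s=12.9 gives 199 − 22.9×12.9 = -96.41 → no gain ✓.
Low-ability (own payoff 60): to s=2.5 gives 173 − 29.4×2.5 = 99.5 → profitable ✗; to s=12.9 gives 199 − 29.4×12.9 = -180.26 → no gain ✓.
High-ability (own payoff 199 − 18.3×12.9 = -37.07): to s=0 gives 60 → profitable ✗; to s=2.5 gives 173 − 18.3×2.5 = 127.25 → profitable ✗.
3 of the 6 constraints hold; not an equilibrium.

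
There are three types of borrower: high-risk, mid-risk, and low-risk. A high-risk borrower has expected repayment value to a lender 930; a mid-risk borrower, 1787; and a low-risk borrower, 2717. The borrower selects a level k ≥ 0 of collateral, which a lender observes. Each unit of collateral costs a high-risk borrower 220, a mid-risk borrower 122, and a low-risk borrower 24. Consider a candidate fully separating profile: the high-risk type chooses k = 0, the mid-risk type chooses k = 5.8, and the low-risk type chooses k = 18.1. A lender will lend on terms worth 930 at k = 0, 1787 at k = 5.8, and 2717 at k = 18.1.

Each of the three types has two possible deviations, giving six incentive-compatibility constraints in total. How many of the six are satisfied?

6

Mid-risk (own payoff 1787 − 122×5.8 = 1079.4): to k=0 gives 930 → no gain ✓; to k=18.1 gives 2717 − 122×18.1 = 508.8 → no gain ✓.
High-risk (own payoff 930): to k=5.8 gives 1787 − 220×5.8 = 511 → no gain ✓; to k=18.1 gives 2717 − 220×18.1 = -1265 → no gain ✓.
Low-risk (own payoff 2717 − 24×18.1 = 2282.6): to k=0 gives 930 → no gain ✓; to k=5.8 gives 1787 − 24×5.8 = 1647.8 → no gain ✓.
6 of the 6 constraints hold; this profile is a separating equilibrium.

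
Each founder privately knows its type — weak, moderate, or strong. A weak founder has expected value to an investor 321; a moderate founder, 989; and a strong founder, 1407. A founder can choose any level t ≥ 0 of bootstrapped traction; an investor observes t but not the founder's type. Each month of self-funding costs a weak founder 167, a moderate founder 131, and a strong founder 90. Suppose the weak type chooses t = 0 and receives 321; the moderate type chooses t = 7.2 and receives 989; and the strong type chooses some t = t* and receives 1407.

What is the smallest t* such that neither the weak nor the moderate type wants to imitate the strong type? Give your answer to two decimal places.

10.39

Weak type (on-path payoff 321) won't mimic when 321 ≥ 1407 − 167·t*, i.e. t* ≥ 6.50.
Moderate type (on-path payoff 989 − 131×7.2 = 45.8) won't mimic when 45.8 ≥ 1407 − 131·t*, i.e. t* ≥ 10.39.
Both must hold, so t* = max(6.50, 10.39) = 10.39. The moderate type's constraint binds.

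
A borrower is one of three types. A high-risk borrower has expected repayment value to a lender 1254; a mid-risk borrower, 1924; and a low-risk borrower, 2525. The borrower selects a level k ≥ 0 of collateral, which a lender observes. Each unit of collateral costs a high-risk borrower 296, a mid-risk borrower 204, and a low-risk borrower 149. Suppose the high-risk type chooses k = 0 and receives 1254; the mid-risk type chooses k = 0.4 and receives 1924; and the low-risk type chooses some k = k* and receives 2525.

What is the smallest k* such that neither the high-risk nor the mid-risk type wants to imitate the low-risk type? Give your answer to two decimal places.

4.29

High-risk type (on-path payoff 1254) won't mimic when 1254 ≥ 2525 − 296·k*, i.e. k* ≥ 4.29.
Mid-risk type (on-path payoff 1924 − 204×0.4 = 1842.4) won't mimic when 1842.4 ≥ 2525 − 204·k*, i.e. k* ≥ 3.35.
Both must hold, so k* = max(4.29, 3.35) = 4.29. The high-risk type's constraint binds.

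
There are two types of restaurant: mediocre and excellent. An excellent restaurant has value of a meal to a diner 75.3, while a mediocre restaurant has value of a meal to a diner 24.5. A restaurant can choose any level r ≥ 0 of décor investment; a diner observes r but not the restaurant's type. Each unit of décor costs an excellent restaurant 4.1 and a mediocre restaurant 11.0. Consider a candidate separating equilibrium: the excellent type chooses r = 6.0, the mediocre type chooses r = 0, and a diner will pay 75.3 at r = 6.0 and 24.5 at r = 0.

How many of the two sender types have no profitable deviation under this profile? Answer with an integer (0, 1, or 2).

2

Mediocre type: stay at 0 → 24.5; mimic → 75.3 − 11.0 × 6.0 = 9.3. IC holds (24.5 ≥ 9.3).
Excellent type: signal → 75.3 − 4.1 × 6.0 = 50.7; deviate to 0 → 24.5. IC holds (50.7 ≥ 24.5).
2 of 2 constraints hold, so this is a separating equilibrium.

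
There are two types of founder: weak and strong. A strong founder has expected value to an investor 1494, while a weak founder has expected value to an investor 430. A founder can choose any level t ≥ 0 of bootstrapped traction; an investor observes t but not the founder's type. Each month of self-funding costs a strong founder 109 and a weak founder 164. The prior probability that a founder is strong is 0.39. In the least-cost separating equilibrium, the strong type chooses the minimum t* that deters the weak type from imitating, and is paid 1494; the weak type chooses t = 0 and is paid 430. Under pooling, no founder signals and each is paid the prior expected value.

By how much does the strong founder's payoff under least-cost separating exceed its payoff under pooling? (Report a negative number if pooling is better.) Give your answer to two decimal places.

Least-cost separating signal: t* solves 430 = 1494 − 164·t*, so t* = (1494 − 430)/164 ≈ 6.4878.
Strong type's separating payoff: 1494 − 109 × t* = 1494 − 109 × (1494 − 430)/164 = 1494 − 115976/164 ≈ 786.8293.
Pooling payoff: 0.39 × 1494 + 0.61 × 430 = 844.96.
Difference: 786.8293 − 844.96 = -58.1307, i.e. -58.13 to two decimal places.
The strong type would prefer the pooling outcome.

-58.13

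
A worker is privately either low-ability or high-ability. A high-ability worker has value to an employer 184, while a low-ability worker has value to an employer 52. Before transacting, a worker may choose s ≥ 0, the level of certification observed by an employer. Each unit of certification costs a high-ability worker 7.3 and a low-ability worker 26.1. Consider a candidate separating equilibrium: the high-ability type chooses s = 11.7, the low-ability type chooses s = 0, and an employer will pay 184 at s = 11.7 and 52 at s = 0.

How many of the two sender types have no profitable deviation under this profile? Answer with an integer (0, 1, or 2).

2

Low-ability type: stay at 0 → 52; mimic → 184 − 26.1 × 11.7 = -121.37. IC holds (52 ≥ -121.37).
High-ability type: signal → 184 − 7.3 × 11.7 = 98.59; deviate to 0 → 52. IC holds (98.59 ≥ 52).
2 of 2 constraints hold, so this is a separating equilibrium.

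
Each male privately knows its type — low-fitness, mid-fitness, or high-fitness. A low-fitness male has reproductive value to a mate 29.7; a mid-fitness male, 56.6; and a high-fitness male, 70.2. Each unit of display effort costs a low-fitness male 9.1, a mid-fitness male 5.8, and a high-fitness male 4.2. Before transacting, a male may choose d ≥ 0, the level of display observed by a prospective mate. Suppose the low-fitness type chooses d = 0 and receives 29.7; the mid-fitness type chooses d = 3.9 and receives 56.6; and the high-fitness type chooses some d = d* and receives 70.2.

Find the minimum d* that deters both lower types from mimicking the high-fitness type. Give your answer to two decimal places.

Mid-fitness type (on-path payoff 56.6 − 5.8×3.9 = 33.98) won't mimic when 33.98 ≥ 70.2 − 5.8·d*, i.e. d* ≥ 6.24.
Low-fitness type (on-path payoff 29.7) won't mimic when 29.7 ≥ 70.2 − 9.1·d*, i.e. d* ≥ 4.45.
Both must hold, so d* = max(4.45, 6.24) = 6.24. The mid-fitness type's constraint binds.

6.24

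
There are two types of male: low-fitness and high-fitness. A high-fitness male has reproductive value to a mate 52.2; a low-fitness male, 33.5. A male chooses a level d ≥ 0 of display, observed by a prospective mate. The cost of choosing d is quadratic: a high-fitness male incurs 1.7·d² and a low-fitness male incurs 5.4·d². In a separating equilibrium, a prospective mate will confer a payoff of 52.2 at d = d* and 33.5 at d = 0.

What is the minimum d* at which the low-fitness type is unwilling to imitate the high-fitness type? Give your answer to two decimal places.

The low-fitness type at d = 0 receives 33.5; imitating at d* yields 52.2 − 5.4·d*².
Indifference: 33.5 = 52.2 − 5.4·d*², so d*² = (52.2 − 33.5) / 5.4 ≈ 3.4630.
d* = √3.4630 ≈ 1.86.

1.86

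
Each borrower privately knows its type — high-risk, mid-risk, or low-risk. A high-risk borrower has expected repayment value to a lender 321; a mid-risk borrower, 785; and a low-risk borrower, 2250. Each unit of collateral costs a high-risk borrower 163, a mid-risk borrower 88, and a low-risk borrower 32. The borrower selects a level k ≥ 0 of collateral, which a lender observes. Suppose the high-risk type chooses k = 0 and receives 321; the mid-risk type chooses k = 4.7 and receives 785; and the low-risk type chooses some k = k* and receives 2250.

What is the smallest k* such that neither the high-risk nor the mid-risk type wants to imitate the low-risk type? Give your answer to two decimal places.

21.35

Mid-risk type (on-path payoff 785 − 88×4.7 = 371.4) won't mimic when 371.4 ≥ 2250 − 88·k*, i.e. k* ≥ 21.35.
High-risk type (on-path payoff 321) won't mimic when 321 ≥ 2250 − 163·k*, i.e. k* ≥ 11.83.
Both must hold, so k* = max(11.83, 21.35) = 21.35. The mid-risk type's constraint binds.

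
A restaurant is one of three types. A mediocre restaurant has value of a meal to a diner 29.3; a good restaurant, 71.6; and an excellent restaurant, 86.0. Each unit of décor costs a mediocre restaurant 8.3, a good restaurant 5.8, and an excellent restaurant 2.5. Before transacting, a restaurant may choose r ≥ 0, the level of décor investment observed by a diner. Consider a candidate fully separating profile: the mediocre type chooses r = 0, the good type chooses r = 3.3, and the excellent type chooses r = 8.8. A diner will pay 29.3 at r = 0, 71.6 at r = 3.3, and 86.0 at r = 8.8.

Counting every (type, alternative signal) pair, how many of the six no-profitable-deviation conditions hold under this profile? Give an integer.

5

Excellent (own payoff 86.0 − 2.5×8.8 = 64): to r=0 gives 29.3 → no gain ✓; to r=3.3 gives 71.6 − 2.5×3.3 = 63.35 → no gain ✓.
Good (own payoff 71.6 − 5.8×3.3 = 52.46): to r=0 gives 29.3 → no gain ✓; to r=8.8 gives 86.0 − 5.8×8.8 = 34.96 → no gain ✓.
Mediocre (own payoff 29.3): to r=3.3 gives 71.6 − 8.3×3.3 = 44.21 → profitable ✗; to r=8.8 gives 86.0 − 8.3×8.8 = 12.96 → no gain ✓.
5 of the 6 constraints hold; not an equilibrium.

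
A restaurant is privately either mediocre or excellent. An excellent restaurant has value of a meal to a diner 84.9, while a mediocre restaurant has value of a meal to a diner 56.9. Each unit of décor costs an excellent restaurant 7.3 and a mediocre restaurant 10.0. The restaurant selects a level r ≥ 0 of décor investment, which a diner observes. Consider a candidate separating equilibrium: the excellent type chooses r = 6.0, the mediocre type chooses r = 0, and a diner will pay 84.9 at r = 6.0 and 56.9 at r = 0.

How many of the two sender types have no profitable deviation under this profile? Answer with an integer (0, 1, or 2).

1

Excellent type: signal → 84.9 − 7.3 × 6.0 = 41.1; deviate to 0 → 56.9. IC fails (41.1 < 56.9).
Mediocre type: stay at 0 → 56.9; mimic → 84.9 − 10.0 × 6.0 = 24.9. IC holds (56.9 ≥ 24.9).
1 of 2 constraints hold, so this profile is not an equilibrium.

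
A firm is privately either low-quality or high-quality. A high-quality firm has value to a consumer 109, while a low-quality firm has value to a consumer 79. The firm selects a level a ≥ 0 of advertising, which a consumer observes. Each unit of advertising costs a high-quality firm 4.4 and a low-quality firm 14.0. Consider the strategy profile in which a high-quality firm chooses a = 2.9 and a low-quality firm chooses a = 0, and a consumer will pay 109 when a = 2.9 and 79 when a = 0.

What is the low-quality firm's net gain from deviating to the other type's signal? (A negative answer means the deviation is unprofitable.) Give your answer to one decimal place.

Playing a = 0 the low-quality firm receives 79.
Deviating to a = 2.9 brings payment 109 at cost 14.0 × 2.9 = 40.6, netting 68.4.
Gain from deviating: 68.4 − 79 = -10.6.
The gain is negative, so the low-quality type's incentive-compatibility constraint is satisfied.

-10.6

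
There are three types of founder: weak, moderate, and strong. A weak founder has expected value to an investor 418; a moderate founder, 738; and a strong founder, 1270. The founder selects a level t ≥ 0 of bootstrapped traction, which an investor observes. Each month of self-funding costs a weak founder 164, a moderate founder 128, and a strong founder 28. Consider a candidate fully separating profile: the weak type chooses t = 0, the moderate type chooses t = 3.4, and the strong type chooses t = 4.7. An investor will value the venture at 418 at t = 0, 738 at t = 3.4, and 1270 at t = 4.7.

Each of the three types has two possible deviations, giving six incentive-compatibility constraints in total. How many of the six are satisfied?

3

Strong (own payoff 1270 − 28×4.7 = 1138.4): to t=0 gives 418 → no gain ✓; to t=3.4 gives 738 − 28×3.4 = 642.8 → no gain ✓.
Moderate (own payoff 738 − 128×3.4 = 302.8): to t=0 gives 418 → profitable ✗; to t=4.7 gives 1270 − 128×4.7 = 668.4 → profitable ✗.
Weak (own payoff 418): to t=3.4 gives 738 − 164×3.4 = 180.4 → no gain ✓; to t=4.7 gives 1270 − 164×4.7 = 499.2 → profitable ✗.
3 of the 6 constraints hold; not an equilibrium.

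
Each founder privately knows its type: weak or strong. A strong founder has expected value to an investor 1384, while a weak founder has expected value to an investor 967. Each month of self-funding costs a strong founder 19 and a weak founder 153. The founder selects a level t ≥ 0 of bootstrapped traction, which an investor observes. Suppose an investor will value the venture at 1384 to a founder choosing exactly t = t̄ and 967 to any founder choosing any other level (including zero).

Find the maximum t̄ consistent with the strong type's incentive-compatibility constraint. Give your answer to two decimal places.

Choosing t̄ yields the strong type 1384 − 19·t̄; choosing zero yields 967.
The strong type is indifferent at 1384 − 19·t̄ = 967, i.e. t̄ = (1384 − 967) / 19 ≈ 21.95.
For any t̄ above 21.95 the strong type would rather pool at zero, so separation collapses.

21.95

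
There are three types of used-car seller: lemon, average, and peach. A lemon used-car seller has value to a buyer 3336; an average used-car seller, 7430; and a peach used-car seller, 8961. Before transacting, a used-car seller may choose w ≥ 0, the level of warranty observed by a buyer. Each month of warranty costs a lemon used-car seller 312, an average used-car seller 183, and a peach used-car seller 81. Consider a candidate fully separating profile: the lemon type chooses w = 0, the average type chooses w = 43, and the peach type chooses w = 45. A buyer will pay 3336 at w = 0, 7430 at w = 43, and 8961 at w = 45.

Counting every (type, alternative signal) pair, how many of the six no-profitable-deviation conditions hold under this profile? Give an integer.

Peach (own payoff 8961 − 81×45 = 5316): to w=0 gives 3336 → no gain ✓; to w=43 gives 7430 − 81×43 = 3947 → no gain ✓.
Lemon (own payoff 3336): to w=43 gives 7430 − 312×43 = -5986 → no gain ✓; to w=45 gives 8961 − 312×45 = -5079 → no gain ✓.
Average (own payoff 7430 − 183×43 = -439): to w=0 gives 3336 → profitable ✗; to w=45 gives 8961 − 183×45 = 726 → profitable ✗.
4 of the 6 constraints hold; not an equilibrium.

4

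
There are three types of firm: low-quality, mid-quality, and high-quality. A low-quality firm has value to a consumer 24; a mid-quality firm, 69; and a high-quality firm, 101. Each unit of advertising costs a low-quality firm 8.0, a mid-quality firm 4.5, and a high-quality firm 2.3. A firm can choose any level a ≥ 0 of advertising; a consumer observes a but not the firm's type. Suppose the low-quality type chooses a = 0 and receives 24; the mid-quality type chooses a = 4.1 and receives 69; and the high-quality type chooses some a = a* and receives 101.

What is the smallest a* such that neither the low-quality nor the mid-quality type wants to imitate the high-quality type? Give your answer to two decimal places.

Mid-quality type (on-path payoff 69 − 4.5×4.1 = 50.55) won't mimic when 50.55 ≥ 101 − 4.5·a*, i.e. a* ≥ 11.21.
Low-quality type (on-path payoff 24) won't mimic when 24 ≥ 101 − 8.0·a*, i.e. a* ≥ 9.63.
Both must hold, so a* = max(9.63, 11.21) = 11.21. The mid-quality type's constraint binds.

11.21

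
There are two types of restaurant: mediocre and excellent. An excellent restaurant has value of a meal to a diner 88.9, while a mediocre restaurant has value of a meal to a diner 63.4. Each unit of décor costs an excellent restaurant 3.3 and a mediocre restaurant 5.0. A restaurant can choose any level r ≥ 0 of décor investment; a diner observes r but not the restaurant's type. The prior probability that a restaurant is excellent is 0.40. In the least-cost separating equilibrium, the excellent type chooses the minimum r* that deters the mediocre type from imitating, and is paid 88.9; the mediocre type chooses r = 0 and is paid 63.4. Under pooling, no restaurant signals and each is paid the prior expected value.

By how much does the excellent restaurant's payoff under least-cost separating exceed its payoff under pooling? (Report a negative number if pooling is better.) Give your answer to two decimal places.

Least-cost separating signal: r* solves 63.4 = 88.9 − 5.0·r*, so r* = (88.9 − 63.4)/5.0 = 5.1.
Excellent type's separating payoff: 88.9 − 3.3 × r* = 88.9 − 3.3 × (88.9 − 63.4)/5.0 = 88.9 − 84.15/5.0 = 72.07.
Pooling payoff: 0.40 × 88.9 + 0.60 × 63.4 = 73.6.
Difference: 72.07 − 73.6 = -1.53.
The excellent type would prefer the pooling outcome.

-1.53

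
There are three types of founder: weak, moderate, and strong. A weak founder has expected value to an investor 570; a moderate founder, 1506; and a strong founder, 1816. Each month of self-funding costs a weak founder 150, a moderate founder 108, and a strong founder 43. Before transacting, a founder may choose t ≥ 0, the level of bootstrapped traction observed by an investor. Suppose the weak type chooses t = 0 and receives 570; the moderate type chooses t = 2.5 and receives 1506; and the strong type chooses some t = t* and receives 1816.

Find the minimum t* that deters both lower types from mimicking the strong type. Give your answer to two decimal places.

8.31

Weak type (on-path payoff 570) won't mimic when 570 ≥ 1816 − 150·t*, i.e. t* ≥ 8.31.
Moderate type (on-path payoff 1506 − 108×2.5 = 1236) won't mimic when 1236 ≥ 1816 − 108·t*, i.e. t* ≥ 5.37.
Both must hold, so t* = max(8.31, 5.37) = 8.31. The weak type's constraint binds.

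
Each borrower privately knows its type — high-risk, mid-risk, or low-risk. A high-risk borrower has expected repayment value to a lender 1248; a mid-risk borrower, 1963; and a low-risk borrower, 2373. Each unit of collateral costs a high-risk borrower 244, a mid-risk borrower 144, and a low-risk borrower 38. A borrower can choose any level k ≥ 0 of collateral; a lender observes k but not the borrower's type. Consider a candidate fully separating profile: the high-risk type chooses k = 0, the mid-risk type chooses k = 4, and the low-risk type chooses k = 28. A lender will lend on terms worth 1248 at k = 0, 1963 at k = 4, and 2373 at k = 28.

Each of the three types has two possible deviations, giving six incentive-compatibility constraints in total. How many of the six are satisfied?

5

Mid-risk (own payoff 1963 − 144×4 = 1387): to k=0 gives 1248 → no gain ✓; to k=28 gives 2373 − 144×28 = -1659 → no gain ✓.
Low-risk (own payoff 2373 − 38×28 = 1309): to k=0 gives 1248 → no gain ✓; to k=4 gives 1963 − 38×4 = 1811 → profitable ✗.
High-risk (own payoff 1248): to k=4 gives 1963 − 244×4 = 987 → no gain ✓; to k=28 gives 2373 − 244×28 = -4459 → no gain ✓.
5 of the 6 constraints hold; not an equilibrium.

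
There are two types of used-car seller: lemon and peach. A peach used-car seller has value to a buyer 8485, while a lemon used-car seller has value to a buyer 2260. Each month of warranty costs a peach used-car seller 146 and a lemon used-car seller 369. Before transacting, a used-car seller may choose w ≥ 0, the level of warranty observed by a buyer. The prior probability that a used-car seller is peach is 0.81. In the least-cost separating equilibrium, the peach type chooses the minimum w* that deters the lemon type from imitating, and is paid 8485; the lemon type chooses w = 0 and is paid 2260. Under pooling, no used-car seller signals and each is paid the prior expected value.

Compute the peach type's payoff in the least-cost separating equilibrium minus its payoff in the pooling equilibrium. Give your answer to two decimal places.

-1280.26

Least-cost separating signal: w* solves 2260 = 8485 − 369·w*, so w* = (8485 − 2260)/369 ≈ 16.8699.
Peach type's separating payoff: 8485 − 146 × w* = 8485 − 146 × (8485 − 2260)/369 = 8485 − 908850/369 ≈ 6021.9919.
Pooling payoff: 0.81 × 8485 + 0.19 × 2260 = 7302.25.
Difference: 6021.9919 − 7302.25 = -1280.2581, i.e. -1280.26 to two decimal places.
The peach type would prefer the pooling outcome.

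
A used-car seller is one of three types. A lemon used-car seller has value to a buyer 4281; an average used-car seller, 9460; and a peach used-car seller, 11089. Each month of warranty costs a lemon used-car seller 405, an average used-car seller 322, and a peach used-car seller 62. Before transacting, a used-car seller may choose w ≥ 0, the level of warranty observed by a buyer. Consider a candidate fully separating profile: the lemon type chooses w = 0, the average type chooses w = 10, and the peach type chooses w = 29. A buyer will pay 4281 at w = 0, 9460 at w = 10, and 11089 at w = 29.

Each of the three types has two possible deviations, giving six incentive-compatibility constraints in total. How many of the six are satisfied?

5

Lemon (own payoff 4281): to w=10 gives 9460 − 405×10 = 5410 → profitable ✗; to w=29 gives 11089 − 405×29 = -656 → no gain ✓.
Average (own payoff 9460 − 322×10 = 6240): to w=0 gives 4281 → no gain ✓; to w=29 gives 11089 − 322×29 = 1751 → no gain ✓.
Peach (own payoff 11089 − 62×29 = 9291): to w=0 gives 4281 → no gain ✓; to w=10 gives 9460 − 62×10 = 8840 → no gain ✓.
5 of the 6 constraints hold; not an equilibrium.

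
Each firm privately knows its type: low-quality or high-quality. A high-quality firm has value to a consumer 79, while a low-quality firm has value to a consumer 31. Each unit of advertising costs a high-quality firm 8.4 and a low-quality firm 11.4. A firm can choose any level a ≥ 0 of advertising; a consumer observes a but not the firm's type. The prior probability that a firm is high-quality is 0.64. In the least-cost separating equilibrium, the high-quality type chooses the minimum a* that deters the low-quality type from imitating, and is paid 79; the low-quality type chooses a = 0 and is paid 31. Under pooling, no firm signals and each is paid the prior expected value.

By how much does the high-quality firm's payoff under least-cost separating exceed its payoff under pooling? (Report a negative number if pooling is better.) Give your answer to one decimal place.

Least-cost separating signal: a* solves 31 = 79 − 11.4·a*, so a* = (79 − 31)/11.4 ≈ 4.2105.
High-quality type's separating payoff: 79 − 8.4 × a* = 79 − 8.4 × (79 − 31)/11.4 = 79 − 403.2/11.4 ≈ 43.632.
Pooling payoff: 0.64 × 79 + 0.36 × 31 = 61.72.
Difference: 43.632 − 61.72 = -18.088, i.e. -18.1 to one decimal place.
The high-quality type would prefer the pooling outcome.

-18.1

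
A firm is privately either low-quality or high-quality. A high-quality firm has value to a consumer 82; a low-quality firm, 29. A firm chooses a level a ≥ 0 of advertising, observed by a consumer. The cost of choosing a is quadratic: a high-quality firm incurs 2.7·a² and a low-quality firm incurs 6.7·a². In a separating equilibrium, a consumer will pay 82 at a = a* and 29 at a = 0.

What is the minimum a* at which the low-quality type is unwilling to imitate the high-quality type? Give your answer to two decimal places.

The low-quality type at a = 0 receives 29; imitating at a* yields 82 − 6.7·a*².
Indifference: 29 = 82 − 6.7·a*², so a*² = (82 − 29) / 6.7 ≈ 7.9104.
a* = √7.9104 ≈ 2.81.

2.81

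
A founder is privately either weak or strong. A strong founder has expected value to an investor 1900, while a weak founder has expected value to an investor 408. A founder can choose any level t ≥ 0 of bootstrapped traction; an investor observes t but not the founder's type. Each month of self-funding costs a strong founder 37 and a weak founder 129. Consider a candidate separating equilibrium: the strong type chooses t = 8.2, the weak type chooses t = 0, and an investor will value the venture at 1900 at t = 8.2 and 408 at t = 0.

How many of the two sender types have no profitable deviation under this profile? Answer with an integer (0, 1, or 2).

1

Strong type: signal → 1900 − 37 × 8.2 = 1596.6; deviate to 0 → 408. IC holds (1596.6 ≥ 408).
Weak type: stay at 0 → 408; mimic → 1900 − 129 × 8.2 = 842.2. IC fails (408 < 842.2).
1 of 2 constraints hold, so this profile is not an equilibrium.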